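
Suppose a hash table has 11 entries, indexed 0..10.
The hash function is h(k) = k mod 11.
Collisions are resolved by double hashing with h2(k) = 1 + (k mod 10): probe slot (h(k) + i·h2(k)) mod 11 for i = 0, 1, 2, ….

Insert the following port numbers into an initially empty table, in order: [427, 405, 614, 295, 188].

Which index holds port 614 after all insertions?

427 hashes to 9; slot 9 is free → place at 9.
405 hashes to 9, h2=6; 9 taken → place at 4.
614 hashes to 9, h2=5; 9 taken → place at 3.
295 hashes to 9, h2=6; 9,4 taken → place at 10.
188 hashes to 1; slot 1 is free → place at 1.
Table: [∅, 188, ∅, 614, 405, ∅, ∅, ∅, ∅, 427, 295]

3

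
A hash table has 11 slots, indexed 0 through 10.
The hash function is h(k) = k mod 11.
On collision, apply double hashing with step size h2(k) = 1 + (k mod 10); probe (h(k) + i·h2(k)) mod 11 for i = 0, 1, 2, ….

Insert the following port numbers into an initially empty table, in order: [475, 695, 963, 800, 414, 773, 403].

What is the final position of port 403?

475 hashes to 2; slot 2 is free → place at 2.
695 hashes to 2, h2=6; 2 taken → place at 8.
963 hashes to 6; slot 6 is free → place at 6.
800 hashes to 8, h2=1; 8 taken → place at 9.
414 hashes to 7; slot 7 is free → place at 7.
773 hashes to 3; slot 3 is free → place at 3.
403 hashes to 7, h2=4; 7 taken → place at 0.
Table: [403, _, 475, 773, _, _, 963, 414, 695, 800, _]

0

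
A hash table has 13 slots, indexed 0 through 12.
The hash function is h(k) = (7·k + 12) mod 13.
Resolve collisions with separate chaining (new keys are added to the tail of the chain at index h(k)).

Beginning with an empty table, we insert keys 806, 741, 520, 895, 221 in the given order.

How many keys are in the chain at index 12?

4

Insert 806: h=12, bucket 12 empty -> new chain.
Insert 741: h=12, bucket 12 nonempty -> append to chain.
Insert 520: h=12, bucket 12 nonempty -> append to chain.
Insert 895: h=11, bucket 11 empty -> new chain.
Insert 221: h=12, bucket 12 nonempty -> append to chain.
Final buckets:
0: _
1: _
2: _
3: _
4: _
5: _
6: _
7: _
8: _
9: _
10: _
11: 895
12: 806 -> 741 -> 520 -> 221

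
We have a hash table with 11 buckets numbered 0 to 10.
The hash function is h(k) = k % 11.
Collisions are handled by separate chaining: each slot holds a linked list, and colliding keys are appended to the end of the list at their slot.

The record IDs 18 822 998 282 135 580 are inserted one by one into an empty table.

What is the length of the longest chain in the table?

3

18 → bucket 7
822 → bucket 8
998 → bucket 8 (collision)
282 → bucket 7 (collision)
135 → bucket 3
580 → bucket 8 (collision)
Final buckets:
0: -
1: -
2: -
3: 135
4: -
5: -
6: -
7: 18 -> 282
8: 822 -> 998 -> 580
9: -
10: -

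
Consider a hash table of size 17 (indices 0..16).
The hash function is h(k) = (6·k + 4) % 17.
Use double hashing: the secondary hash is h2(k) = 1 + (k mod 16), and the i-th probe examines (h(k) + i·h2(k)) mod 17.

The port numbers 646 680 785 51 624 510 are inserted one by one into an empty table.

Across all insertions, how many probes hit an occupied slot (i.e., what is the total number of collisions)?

4

Insert 646: h=4, slot 4 empty -> index 4.
Insert 680: h=4, h2=9, slot 4 occupied -> index 13.
Insert 785: h=5, slot 5 empty -> index 5.
Insert 51: h=4, h2=4, slot 4 occupied -> index 8.
Insert 624: h=8, h2=1, slot 8 occupied -> index 9.
Insert 510: h=4, h2=15, slot 4 occupied -> index 2.
Table: [., ., 510, ., 646, 785, ., ., 51, 624, ., ., ., 680, ., ., .]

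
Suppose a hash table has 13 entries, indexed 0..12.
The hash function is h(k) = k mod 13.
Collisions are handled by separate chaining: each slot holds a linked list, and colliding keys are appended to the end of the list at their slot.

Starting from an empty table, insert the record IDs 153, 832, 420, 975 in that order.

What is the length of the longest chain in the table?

2

Insert 153: h=10, bucket 10 empty → new chain.
Insert 832: h=0, bucket 0 empty → new chain.
Insert 420: h=4, bucket 4 empty → new chain.
Insert 975: h=0, bucket 0 nonempty → append to chain.
Final buckets:
0: 832 -> 975
1: -
2: -
3: -
4: 420
5: -
6: -
7: -
8: -
9: -
10: 153
11: -
12: -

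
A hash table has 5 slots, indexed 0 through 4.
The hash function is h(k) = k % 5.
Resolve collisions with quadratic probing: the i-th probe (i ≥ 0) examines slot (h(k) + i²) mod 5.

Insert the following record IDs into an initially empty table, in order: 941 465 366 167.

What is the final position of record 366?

Insert 941: h=1, slot 1 empty => index 1.
Insert 465: h=0, slot 0 empty => index 0.
Insert 366: h=1, slot 1 occupied => index 2.
Insert 167: h=2, slot 2 occupied => index 3.
Table: [465, 941, 366, 167, —]

2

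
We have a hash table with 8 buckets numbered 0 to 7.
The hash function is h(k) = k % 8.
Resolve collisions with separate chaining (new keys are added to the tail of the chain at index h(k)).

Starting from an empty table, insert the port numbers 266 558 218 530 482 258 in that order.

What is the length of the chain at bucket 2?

5

Insert 266: h=2, bucket 2 empty -> new chain.
Insert 558: h=6, bucket 6 empty -> new chain.
Insert 218: h=2, bucket 2 nonempty -> append to chain.
Insert 530: h=2, bucket 2 nonempty -> append to chain.
Insert 482: h=2, bucket 2 nonempty -> append to chain.
Insert 258: h=2, bucket 2 nonempty -> append to chain.
Final buckets:
0: _
1: _
2: 266 -> 218 -> 530 -> 482 -> 258
3: _
4: _
5: _
6: 558
7: _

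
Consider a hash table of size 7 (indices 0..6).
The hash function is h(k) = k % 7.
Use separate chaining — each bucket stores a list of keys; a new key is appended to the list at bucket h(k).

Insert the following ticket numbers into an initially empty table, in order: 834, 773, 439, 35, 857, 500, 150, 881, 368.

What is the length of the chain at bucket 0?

1

834 → bucket 1
773 → bucket 3
439 → bucket 5
35 → bucket 0
857 → bucket 3 (collision)
500 → bucket 3 (collision)
150 → bucket 3 (collision)
881 → bucket 6
368 → bucket 4
Final buckets:
0: 35
1: 834
2: —
3: 773 -> 857 -> 500 -> 150
4: 368
5: 439
6: 881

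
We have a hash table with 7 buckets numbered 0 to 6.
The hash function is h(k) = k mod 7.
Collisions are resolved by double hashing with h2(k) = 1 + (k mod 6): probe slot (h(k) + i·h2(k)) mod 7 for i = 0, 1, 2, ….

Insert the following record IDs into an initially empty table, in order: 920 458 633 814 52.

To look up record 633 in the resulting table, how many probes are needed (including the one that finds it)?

2

920 hashes to 3; slot 3 is free -> place at 3.
458 hashes to 3, h2=3; 3 taken -> place at 6.
633 hashes to 3, h2=4; 3 taken -> place at 0.
814 hashes to 2; slot 2 is free -> place at 2.
52 hashes to 3, h2=5; 3 taken -> place at 1.
Table: [633, 52, 814, 920, -, -, 458]
Lookup 633: h=3, h2=4, probe 3,0 → found at 0.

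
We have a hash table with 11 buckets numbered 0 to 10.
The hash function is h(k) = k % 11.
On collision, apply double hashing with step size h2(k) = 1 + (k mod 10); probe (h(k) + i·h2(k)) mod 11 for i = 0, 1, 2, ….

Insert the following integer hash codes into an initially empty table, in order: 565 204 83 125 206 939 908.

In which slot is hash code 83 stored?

10

565: h=4 => slot 4
204: h=6 => slot 6
83: h=6, h2=4, probe 6,10 => slot 10
125: h=4, h2=6, probe 4,10,5 => slot 5
206: h=8 => slot 8
939: h=4, h2=10, probe 4,3 => slot 3
908: h=6, h2=9, probe 6,4,2 => slot 2
Table: [_, _, 908, 939, 565, 125, 204, _, 206, _, 83]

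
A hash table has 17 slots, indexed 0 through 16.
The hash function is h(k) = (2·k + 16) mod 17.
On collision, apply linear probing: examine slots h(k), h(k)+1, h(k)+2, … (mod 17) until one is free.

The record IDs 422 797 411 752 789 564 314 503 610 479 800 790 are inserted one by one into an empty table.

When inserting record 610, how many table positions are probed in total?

422 hashes to 10; slot 10 is free => place at 10.
797 hashes to 12; slot 12 is free => place at 12.
411 hashes to 5; slot 5 is free => place at 5.
752 hashes to 7; slot 7 is free => place at 7.
789 hashes to 13; slot 13 is free => place at 13.
564 hashes to 5; 5 taken => place at 6.
314 hashes to 15; slot 15 is free => place at 15.
503 hashes to 2; slot 2 is free => place at 2.
610 hashes to 12; 12,13 taken => place at 14.
479 hashes to 5; 5,6,7 taken => place at 8.
800 hashes to 1; slot 1 is free => place at 1.
790 hashes to 15; 15 taken => place at 16.
Table: [-, 800, 503, -, -, 411, 564, 752, 479, -, 422, -, 797, 789, 610, 314, 790]

3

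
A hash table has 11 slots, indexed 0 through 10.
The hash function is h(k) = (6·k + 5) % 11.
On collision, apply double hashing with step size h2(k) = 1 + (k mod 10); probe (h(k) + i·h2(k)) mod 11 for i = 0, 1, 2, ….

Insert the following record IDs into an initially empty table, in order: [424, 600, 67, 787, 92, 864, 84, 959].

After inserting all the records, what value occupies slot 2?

864

424 hashes to 8; slot 8 is free => place at 8.
600 hashes to 8, h2=1; 8 taken => place at 9.
67 hashes to 0; slot 0 is free => place at 0.
787 hashes to 8, h2=8; 8 taken => place at 5.
92 hashes to 7; slot 7 is free => place at 7.
864 hashes to 8, h2=5; 8 taken => place at 2.
84 hashes to 3; slot 3 is free => place at 3.
959 hashes to 6; slot 6 is free => place at 6.
Table: [67, _, 864, 84, _, 787, 959, 92, 424, 600, _]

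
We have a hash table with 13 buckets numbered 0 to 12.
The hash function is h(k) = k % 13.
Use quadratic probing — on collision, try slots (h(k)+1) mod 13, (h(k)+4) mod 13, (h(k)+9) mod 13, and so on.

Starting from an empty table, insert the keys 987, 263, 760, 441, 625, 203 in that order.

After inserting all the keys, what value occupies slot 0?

441

987: h=12 → slot 12
263: h=3 → slot 3
760: h=6 → slot 6
441: h=12, probe 12,0 → slot 0
625: h=1 → slot 1
203: h=8 → slot 8
Table: [441, 625, _, 263, _, _, 760, _, 203, _, _, _, 987]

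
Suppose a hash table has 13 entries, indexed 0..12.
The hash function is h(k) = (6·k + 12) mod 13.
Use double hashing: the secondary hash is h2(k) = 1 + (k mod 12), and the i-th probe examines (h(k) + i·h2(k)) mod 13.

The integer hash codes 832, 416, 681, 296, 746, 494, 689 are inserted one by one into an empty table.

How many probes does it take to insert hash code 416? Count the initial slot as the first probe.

2

832 hashes to 12; slot 12 is free → place at 12.
416 hashes to 12, h2=9; 12 taken → place at 8.
681 hashes to 3; slot 3 is free → place at 3.
296 hashes to 7; slot 7 is free → place at 7.
746 hashes to 3, h2=3; 3 taken → place at 6.
494 hashes to 12, h2=3; 12 taken → place at 2.
689 hashes to 12, h2=6; 12 taken → place at 5.
Table: [∅, ∅, 494, 681, ∅, 689, 746, 296, 416, ∅, ∅, ∅, 832]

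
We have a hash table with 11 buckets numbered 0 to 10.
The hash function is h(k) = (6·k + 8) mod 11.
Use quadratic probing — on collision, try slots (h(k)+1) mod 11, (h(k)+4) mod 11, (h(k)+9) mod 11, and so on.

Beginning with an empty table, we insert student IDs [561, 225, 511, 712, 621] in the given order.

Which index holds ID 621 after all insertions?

561: h=8 -> slot 8
225: h=5 -> slot 5
511: h=5, probe 5,6 -> slot 6
712: h=1 -> slot 1
621: h=5, probe 5,6,9 -> slot 9
Table: [—, 712, —, —, —, 225, 511, —, 561, 621, —]

9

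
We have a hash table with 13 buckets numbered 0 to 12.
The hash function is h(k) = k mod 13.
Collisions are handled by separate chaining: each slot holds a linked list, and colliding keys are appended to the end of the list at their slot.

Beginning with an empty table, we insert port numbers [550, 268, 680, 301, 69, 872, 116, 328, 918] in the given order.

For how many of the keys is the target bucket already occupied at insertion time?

3

Insert 550: h=4, bucket 4 empty -> new chain.
Insert 268: h=8, bucket 8 empty -> new chain.
Insert 680: h=4, bucket 4 nonempty -> append to chain.
Insert 301: h=2, bucket 2 empty -> new chain.
Insert 69: h=4, bucket 4 nonempty -> append to chain.
Insert 872: h=1, bucket 1 empty -> new chain.
Insert 116: h=12, bucket 12 empty -> new chain.
Insert 328: h=3, bucket 3 empty -> new chain.
Insert 918: h=8, bucket 8 nonempty -> append to chain.
Final buckets:
0: ∅
1: 872
2: 301
3: 328
4: 550 -> 680 -> 69
5: ∅
6: ∅
7: ∅
8: 268 -> 918
9: ∅
10: ∅
11: ∅
12: 116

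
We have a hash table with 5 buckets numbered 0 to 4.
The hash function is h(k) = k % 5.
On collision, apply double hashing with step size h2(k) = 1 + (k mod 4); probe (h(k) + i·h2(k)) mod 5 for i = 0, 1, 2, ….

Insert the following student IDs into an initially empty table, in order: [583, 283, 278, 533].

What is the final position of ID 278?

583: h=3 → slot 3
283: h=3, h2=4, probe 3,2 → slot 2
278: h=3, h2=3, probe 3,1 → slot 1
533: h=3, h2=2, probe 3,0 → slot 0
Table: [533, 278, 283, 583, ∅]

1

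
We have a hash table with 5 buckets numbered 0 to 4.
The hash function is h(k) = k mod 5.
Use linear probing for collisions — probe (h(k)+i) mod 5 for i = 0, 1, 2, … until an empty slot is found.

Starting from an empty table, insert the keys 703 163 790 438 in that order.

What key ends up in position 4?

703 hashes to 3; slot 3 is free => place at 3.
163 hashes to 3; 3 taken => place at 4.
790 hashes to 0; slot 0 is free => place at 0.
438 hashes to 3; 3,4,0 taken => place at 1.
Table: [790, 438, ∅, 703, 163]

163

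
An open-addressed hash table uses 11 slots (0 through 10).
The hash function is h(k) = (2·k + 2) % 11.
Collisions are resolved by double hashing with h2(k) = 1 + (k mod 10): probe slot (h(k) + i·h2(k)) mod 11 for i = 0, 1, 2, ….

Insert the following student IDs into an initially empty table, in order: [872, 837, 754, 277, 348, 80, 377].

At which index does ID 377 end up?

872: h=8 -> slot 8
837: h=4 -> slot 4
754: h=3 -> slot 3
277: h=6 -> slot 6
348: h=5 -> slot 5
80: h=8, h2=1, probe 8,9 -> slot 9
377: h=8, h2=8, probe 8,5,2 -> slot 2
Table: [—, —, 377, 754, 837, 348, 277, —, 872, 80, —]

2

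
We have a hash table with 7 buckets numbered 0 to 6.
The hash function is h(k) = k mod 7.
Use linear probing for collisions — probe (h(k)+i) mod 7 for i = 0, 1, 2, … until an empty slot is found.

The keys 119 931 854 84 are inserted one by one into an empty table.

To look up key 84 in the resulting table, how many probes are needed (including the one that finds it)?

4

Insert 119: h=0, slot 0 empty → index 0.
Insert 931: h=0, slot 0 occupied → index 1.
Insert 854: h=0, slots 0,1 occupied → index 2.
Insert 84: h=0, slots 0,1,2 occupied → index 3.
Table: [119, 931, 854, 84, —, —, —]
Lookup 84: h=0, probe 0,1,2,3 → found at 3.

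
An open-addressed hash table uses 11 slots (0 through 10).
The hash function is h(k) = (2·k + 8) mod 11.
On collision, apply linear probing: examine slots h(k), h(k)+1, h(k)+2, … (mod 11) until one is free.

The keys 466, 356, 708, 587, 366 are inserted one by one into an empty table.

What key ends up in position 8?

Insert 466: h=5, slot 5 empty -> index 5.
Insert 356: h=5, slot 5 occupied -> index 6.
Insert 708: h=5, slots 5,6 occupied -> index 7.
Insert 587: h=5, slots 5,6,7 occupied -> index 8.
Insert 366: h=3, slot 3 empty -> index 3.
Table: [∅, ∅, ∅, 366, ∅, 466, 356, 708, 587, ∅, ∅]

587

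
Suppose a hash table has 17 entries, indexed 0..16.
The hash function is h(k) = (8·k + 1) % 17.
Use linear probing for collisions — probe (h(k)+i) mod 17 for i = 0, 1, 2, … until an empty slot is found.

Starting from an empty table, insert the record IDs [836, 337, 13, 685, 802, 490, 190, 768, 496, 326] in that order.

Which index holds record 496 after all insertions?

14

836 hashes to 8; slot 8 is free -> place at 8.
337 hashes to 11; slot 11 is free -> place at 11.
13 hashes to 3; slot 3 is free -> place at 3.
685 hashes to 7; slot 7 is free -> place at 7.
802 hashes to 8; 8 taken -> place at 9.
490 hashes to 11; 11 taken -> place at 12.
190 hashes to 8; 8,9 taken -> place at 10.
768 hashes to 8; 8,9,10,11,12 taken -> place at 13.
496 hashes to 8; 8,9,10,11,12,13 taken -> place at 14.
326 hashes to 8; 8,9,10,11,12,13,14 taken -> place at 15.
Table: [—, —, —, 13, —, —, —, 685, 836, 802, 190, 337, 490, 768, 496, 326, —]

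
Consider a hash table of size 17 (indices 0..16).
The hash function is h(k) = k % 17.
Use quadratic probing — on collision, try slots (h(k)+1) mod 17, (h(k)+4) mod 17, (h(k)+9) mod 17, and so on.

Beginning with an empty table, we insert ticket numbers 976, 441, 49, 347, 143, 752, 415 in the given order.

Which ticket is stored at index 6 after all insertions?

Insert 976: h=7, slot 7 empty → index 7.
Insert 441: h=16, slot 16 empty → index 16.
Insert 49: h=15, slot 15 empty → index 15.
Insert 347: h=7, slot 7 occupied → index 8.
Insert 143: h=7, slots 7,8 occupied → index 11.
Insert 752: h=4, slot 4 empty → index 4.
Insert 415: h=7, slots 7,8,11,16 occupied → index 6.
Table: [_, _, _, _, 752, _, 415, 976, 347, _, _, 143, _, _, _, 49, 441]

415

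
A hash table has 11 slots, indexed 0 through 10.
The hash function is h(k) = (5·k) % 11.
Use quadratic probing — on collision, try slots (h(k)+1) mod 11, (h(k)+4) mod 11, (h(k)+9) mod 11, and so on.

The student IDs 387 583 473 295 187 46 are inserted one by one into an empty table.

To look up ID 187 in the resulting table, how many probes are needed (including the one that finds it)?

3

387 hashes to 10; slot 10 is free → place at 10.
583 hashes to 0; slot 0 is free → place at 0.
473 hashes to 0; 0 taken → place at 1.
295 hashes to 1; 1 taken → place at 2.
187 hashes to 0; 0,1 taken → place at 4.
46 hashes to 10; 10,0 taken → place at 3.
Table: [583, 473, 295, 46, 187, _, _, _, _, _, 387]
Lookup 187: h=0, probe 0,1,4 → found at 4.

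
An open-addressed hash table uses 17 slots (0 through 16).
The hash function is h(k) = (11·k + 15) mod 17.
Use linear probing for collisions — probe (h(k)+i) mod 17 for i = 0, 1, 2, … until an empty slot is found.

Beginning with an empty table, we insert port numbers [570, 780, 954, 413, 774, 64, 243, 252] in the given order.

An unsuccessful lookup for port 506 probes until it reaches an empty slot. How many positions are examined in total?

Insert 570: h=12, slot 12 empty => index 12.
Insert 780: h=10, slot 10 empty => index 10.
Insert 954: h=3, slot 3 empty => index 3.
Insert 413: h=2, slot 2 empty => index 2.
Insert 774: h=12, slot 12 occupied => index 13.
Insert 64: h=5, slot 5 empty => index 5.
Insert 243: h=2, slots 2,3 occupied => index 4.
Insert 252: h=16, slot 16 empty => index 16.
Table: [., ., 413, 954, 243, 64, ., ., ., ., 780, ., 570, 774, ., ., 252]
Lookup 506: h=5, probe 5,6 → slot 6 empty, not found.

2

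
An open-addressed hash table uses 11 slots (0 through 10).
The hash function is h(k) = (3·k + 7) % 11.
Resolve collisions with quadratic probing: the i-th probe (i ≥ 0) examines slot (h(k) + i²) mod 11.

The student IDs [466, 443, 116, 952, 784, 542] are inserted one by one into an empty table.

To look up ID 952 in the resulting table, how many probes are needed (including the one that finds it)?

2

466: h=8 → slot 8
443: h=5 → slot 5
116: h=3 → slot 3
952: h=3, probe 3,4 → slot 4
784: h=5, probe 5,6 → slot 6
542: h=5, probe 5,6,9 → slot 9
Table: [—, —, —, 116, 952, 443, 784, —, 466, 542, —]
Lookup 952: h=3, probe 3,4 → found at 4.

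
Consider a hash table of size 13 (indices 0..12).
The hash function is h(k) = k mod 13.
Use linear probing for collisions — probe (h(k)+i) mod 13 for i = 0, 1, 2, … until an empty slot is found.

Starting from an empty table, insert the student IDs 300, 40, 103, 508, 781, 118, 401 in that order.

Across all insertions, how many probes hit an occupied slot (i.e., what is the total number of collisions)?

10

300: h=1 => slot 1
40: h=1, probe 1,2 => slot 2
103: h=12 => slot 12
508: h=1, probe 1,2,3 => slot 3
781: h=1, probe 1,2,3,4 => slot 4
118: h=1, probe 1,2,3,4,5 => slot 5
401: h=11 => slot 11
Table: [., 300, 40, 508, 781, 118, ., ., ., ., ., 401, 103]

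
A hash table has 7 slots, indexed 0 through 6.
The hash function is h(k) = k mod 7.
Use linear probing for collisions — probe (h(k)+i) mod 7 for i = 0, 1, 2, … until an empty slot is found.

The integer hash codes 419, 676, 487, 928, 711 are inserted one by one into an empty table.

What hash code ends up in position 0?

928

Insert 419: h=6, slot 6 empty → index 6.
Insert 676: h=4, slot 4 empty → index 4.
Insert 487: h=4, slot 4 occupied → index 5.
Insert 928: h=4, slots 4,5,6 occupied → index 0.
Insert 711: h=4, slots 4,5,6,0 occupied → index 1.
Table: [928, 711, _, _, 676, 487, 419]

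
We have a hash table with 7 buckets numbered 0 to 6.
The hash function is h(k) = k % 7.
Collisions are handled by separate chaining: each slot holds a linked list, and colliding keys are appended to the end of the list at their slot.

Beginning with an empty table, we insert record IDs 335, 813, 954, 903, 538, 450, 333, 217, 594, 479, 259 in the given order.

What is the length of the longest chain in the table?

3

Insert 335: h=6, bucket 6 empty → new chain.
Insert 813: h=1, bucket 1 empty → new chain.
Insert 954: h=2, bucket 2 empty → new chain.
Insert 903: h=0, bucket 0 empty → new chain.
Insert 538: h=6, bucket 6 nonempty → append to chain.
Insert 450: h=2, bucket 2 nonempty → append to chain.
Insert 333: h=4, bucket 4 empty → new chain.
Insert 217: h=0, bucket 0 nonempty → append to chain.
Insert 594: h=6, bucket 6 nonempty → append to chain.
Insert 479: h=3, bucket 3 empty → new chain.
Insert 259: h=0, bucket 0 nonempty → append to chain.
Final buckets:
0: 903 -> 217 -> 259
1: 813
2: 954 -> 450
3: 479
4: 333
5: —
6: 335 -> 538 -> 594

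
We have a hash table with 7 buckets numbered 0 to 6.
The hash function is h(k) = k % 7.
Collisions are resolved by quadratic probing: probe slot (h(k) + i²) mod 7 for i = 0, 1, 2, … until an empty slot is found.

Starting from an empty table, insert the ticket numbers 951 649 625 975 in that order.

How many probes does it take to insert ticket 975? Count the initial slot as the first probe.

951 hashes to 6; slot 6 is free => place at 6.
649 hashes to 5; slot 5 is free => place at 5.
625 hashes to 2; slot 2 is free => place at 2.
975 hashes to 2; 2 taken => place at 3.
Table: [., ., 625, 975, ., 649, 951]

2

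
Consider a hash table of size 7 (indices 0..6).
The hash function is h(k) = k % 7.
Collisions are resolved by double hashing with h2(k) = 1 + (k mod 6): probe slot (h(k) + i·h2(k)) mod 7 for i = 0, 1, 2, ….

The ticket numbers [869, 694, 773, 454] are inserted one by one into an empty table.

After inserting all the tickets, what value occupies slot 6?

869: h=1 -> slot 1
694: h=1, h2=5, probe 1,6 -> slot 6
773: h=3 -> slot 3
454: h=6, h2=5, probe 6,4 -> slot 4
Table: [_, 869, _, 773, 454, _, 694]

694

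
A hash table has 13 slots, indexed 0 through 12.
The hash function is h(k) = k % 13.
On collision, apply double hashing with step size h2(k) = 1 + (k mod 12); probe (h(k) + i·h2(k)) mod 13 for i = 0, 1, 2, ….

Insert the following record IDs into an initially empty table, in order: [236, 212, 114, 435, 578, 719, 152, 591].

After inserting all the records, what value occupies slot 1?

591

Insert 236: h=2, slot 2 empty → index 2.
Insert 212: h=4, slot 4 empty → index 4.
Insert 114: h=10, slot 10 empty → index 10.
Insert 435: h=6, slot 6 empty → index 6.
Insert 578: h=6, h2=3, slot 6 occupied → index 9.
Insert 719: h=4, h2=12, slot 4 occupied → index 3.
Insert 152: h=9, h2=9, slot 9 occupied → index 5.
Insert 591: h=6, h2=4, slots 6,10 occupied → index 1.
Table: [-, 591, 236, 719, 212, 152, 435, -, -, 578, 114, -, -]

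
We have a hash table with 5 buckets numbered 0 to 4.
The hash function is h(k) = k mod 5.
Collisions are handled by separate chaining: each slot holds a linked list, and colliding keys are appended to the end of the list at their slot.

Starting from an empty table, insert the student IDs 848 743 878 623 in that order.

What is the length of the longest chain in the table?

848 → bucket 3
743 → bucket 3 (collision)
878 → bucket 3 (collision)
623 → bucket 3 (collision)
Final buckets:
0: -
1: -
2: -
3: 848 -> 743 -> 878 -> 623
4: -

4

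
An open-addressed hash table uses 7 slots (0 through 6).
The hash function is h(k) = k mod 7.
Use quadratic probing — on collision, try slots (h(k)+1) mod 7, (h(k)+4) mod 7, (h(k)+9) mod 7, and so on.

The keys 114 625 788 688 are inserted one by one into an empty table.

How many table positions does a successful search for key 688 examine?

3

114 hashes to 2; slot 2 is free => place at 2.
625 hashes to 2; 2 taken => place at 3.
788 hashes to 4; slot 4 is free => place at 4.
688 hashes to 2; 2,3 taken => place at 6.
Table: [—, —, 114, 625, 788, —, 688]
Lookup 688: h=2, probe 2,3,6 → found at 6.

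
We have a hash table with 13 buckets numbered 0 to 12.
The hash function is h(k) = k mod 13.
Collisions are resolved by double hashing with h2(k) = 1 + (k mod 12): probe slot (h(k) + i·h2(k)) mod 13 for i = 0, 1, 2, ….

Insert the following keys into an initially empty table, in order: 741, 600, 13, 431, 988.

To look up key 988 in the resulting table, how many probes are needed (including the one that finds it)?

2

Insert 741: h=0, slot 0 empty -> index 0.
Insert 600: h=2, slot 2 empty -> index 2.
Insert 13: h=0, h2=2, slots 0,2 occupied -> index 4.
Insert 431: h=2, h2=12, slot 2 occupied -> index 1.
Insert 988: h=0, h2=5, slot 0 occupied -> index 5.
Table: [741, 431, 600, ∅, 13, 988, ∅, ∅, ∅, ∅, ∅, ∅, ∅]
Lookup 988: h=0, h2=5, probe 0,5 → found at 5.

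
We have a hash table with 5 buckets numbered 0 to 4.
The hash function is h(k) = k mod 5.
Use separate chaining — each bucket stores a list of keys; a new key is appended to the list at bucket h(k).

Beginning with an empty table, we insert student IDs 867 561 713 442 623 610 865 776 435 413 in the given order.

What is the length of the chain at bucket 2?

Insert 867: h=2, bucket 2 empty → new chain.
Insert 561: h=1, bucket 1 empty → new chain.
Insert 713: h=3, bucket 3 empty → new chain.
Insert 442: h=2, bucket 2 nonempty → append to chain.
Insert 623: h=3, bucket 3 nonempty → append to chain.
Insert 610: h=0, bucket 0 empty → new chain.
Insert 865: h=0, bucket 0 nonempty → append to chain.
Insert 776: h=1, bucket 1 nonempty → append to chain.
Insert 435: h=0, bucket 0 nonempty → append to chain.
Insert 413: h=3, bucket 3 nonempty → append to chain.
Final buckets:
0: 610 -> 865 -> 435
1: 561 -> 776
2: 867 -> 442
3: 713 -> 623 -> 413
4: _

2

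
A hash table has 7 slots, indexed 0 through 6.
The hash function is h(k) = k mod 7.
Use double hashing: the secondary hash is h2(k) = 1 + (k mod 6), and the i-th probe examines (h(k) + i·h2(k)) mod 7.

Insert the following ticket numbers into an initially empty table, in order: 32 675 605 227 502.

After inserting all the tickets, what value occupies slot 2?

605

32 hashes to 4; slot 4 is free -> place at 4.
675 hashes to 3; slot 3 is free -> place at 3.
605 hashes to 3, h2=6; 3 taken -> place at 2.
227 hashes to 3, h2=6; 3,2 taken -> place at 1.
502 hashes to 5; slot 5 is free -> place at 5.
Table: [., 227, 605, 675, 32, 502, .]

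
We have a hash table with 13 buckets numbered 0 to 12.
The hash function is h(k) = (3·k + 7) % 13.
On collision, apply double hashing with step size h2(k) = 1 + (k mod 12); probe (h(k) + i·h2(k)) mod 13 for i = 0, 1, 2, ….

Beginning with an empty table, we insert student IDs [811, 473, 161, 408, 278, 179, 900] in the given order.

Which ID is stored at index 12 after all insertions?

278

811: h=9 -> slot 9
473: h=9, h2=6, probe 9,2 -> slot 2
161: h=9, h2=6, probe 9,2,8 -> slot 8
408: h=9, h2=1, probe 9,10 -> slot 10
278: h=9, h2=3, probe 9,12 -> slot 12
179: h=11 -> slot 11
900: h=3 -> slot 3
Table: [∅, ∅, 473, 900, ∅, ∅, ∅, ∅, 161, 811, 408, 179, 278]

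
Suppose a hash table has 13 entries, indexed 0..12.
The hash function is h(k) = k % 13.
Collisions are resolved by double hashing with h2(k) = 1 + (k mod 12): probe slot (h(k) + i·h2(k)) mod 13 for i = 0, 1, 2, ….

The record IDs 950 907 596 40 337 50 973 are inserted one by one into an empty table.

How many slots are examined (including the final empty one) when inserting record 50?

950: h=1 -> slot 1
907: h=10 -> slot 10
596: h=11 -> slot 11
40: h=1, h2=5, probe 1,6 -> slot 6
337: h=12 -> slot 12
50: h=11, h2=3, probe 11,1,4 -> slot 4
973: h=11, h2=2, probe 11,0 -> slot 0
Table: [973, 950, —, —, 50, —, 40, —, —, —, 907, 596, 337]

3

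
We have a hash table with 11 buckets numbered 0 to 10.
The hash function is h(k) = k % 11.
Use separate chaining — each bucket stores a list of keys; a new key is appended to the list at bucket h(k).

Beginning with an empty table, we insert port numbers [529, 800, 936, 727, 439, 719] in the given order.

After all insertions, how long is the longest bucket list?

3

529 -> bucket 1
800 -> bucket 8
936 -> bucket 1 (collision)
727 -> bucket 1 (collision)
439 -> bucket 10
719 -> bucket 4
Final buckets:
0: -
1: 529 -> 936 -> 727
2: -
3: -
4: 719
5: -
6: -
7: -
8: 800
9: -
10: 439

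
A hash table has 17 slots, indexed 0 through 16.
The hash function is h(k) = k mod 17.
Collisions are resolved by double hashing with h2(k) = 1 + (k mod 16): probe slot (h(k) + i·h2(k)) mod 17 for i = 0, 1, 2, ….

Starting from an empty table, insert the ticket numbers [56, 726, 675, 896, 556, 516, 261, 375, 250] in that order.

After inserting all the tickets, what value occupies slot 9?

56 hashes to 5; slot 5 is free => place at 5.
726 hashes to 12; slot 12 is free => place at 12.
675 hashes to 12, h2=4; 12 taken => place at 16.
896 hashes to 12, h2=1; 12 taken => place at 13.
556 hashes to 12, h2=13; 12 taken => place at 8.
516 hashes to 6; slot 6 is free => place at 6.
261 hashes to 6, h2=6; 6,12 taken => place at 1.
375 hashes to 1, h2=8; 1 taken => place at 9.
250 hashes to 12, h2=11; 12,6 taken => place at 0.
Table: [250, 261, —, —, —, 56, 516, —, 556, 375, —, —, 726, 896, —, —, 675]

375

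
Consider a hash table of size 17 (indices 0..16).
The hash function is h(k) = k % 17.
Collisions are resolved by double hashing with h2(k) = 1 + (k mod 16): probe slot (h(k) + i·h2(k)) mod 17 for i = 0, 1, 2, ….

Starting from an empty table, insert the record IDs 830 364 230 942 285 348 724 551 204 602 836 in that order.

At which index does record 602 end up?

1

830 hashes to 14; slot 14 is free -> place at 14.
364 hashes to 7; slot 7 is free -> place at 7.
230 hashes to 9; slot 9 is free -> place at 9.
942 hashes to 7, h2=15; 7 taken -> place at 5.
285 hashes to 13; slot 13 is free -> place at 13.
348 hashes to 8; slot 8 is free -> place at 8.
724 hashes to 10; slot 10 is free -> place at 10.
551 hashes to 7, h2=8; 7 taken -> place at 15.
204 hashes to 0; slot 0 is free -> place at 0.
602 hashes to 7, h2=11; 7 taken -> place at 1.
836 hashes to 3; slot 3 is free -> place at 3.
Table: [204, 602, _, 836, _, 942, _, 364, 348, 230, 724, _, _, 285, 830, 551, _]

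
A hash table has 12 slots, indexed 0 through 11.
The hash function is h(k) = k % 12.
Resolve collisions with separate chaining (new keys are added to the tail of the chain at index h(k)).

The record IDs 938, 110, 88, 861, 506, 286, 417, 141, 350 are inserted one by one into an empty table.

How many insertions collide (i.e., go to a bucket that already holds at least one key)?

5

Insert 938: h=2, bucket 2 empty -> new chain.
Insert 110: h=2, bucket 2 nonempty -> append to chain.
Insert 88: h=4, bucket 4 empty -> new chain.
Insert 861: h=9, bucket 9 empty -> new chain.
Insert 506: h=2, bucket 2 nonempty -> append to chain.
Insert 286: h=10, bucket 10 empty -> new chain.
Insert 417: h=9, bucket 9 nonempty -> append to chain.
Insert 141: h=9, bucket 9 nonempty -> append to chain.
Insert 350: h=2, bucket 2 nonempty -> append to chain.
Final buckets:
0: —
1: —
2: 938 -> 110 -> 506 -> 350
3: —
4: 88
5: —
6: —
7: —
8: —
9: 861 -> 417 -> 141
10: 286
11: —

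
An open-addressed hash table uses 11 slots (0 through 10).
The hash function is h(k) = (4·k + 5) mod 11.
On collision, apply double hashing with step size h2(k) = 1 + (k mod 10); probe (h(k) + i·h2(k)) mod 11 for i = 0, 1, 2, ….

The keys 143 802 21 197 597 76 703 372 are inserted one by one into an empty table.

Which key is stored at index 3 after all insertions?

143 hashes to 5; slot 5 is free → place at 5.
802 hashes to 1; slot 1 is free → place at 1.
21 hashes to 1, h2=2; 1 taken → place at 3.
197 hashes to 1, h2=8; 1 taken → place at 9.
597 hashes to 6; slot 6 is free → place at 6.
76 hashes to 1, h2=7; 1 taken → place at 8.
703 hashes to 1, h2=4; 1,5,9 taken → place at 2.
372 hashes to 8, h2=3; 8 taken → place at 0.
Table: [372, 802, 703, 21, ., 143, 597, ., 76, 197, .]

21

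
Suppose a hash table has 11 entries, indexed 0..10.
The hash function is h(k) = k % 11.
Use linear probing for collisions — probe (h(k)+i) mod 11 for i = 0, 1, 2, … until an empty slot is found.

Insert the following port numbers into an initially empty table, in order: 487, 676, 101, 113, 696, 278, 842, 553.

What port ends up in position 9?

487 hashes to 3; slot 3 is free → place at 3.
676 hashes to 5; slot 5 is free → place at 5.
101 hashes to 2; slot 2 is free → place at 2.
113 hashes to 3; 3 taken → place at 4.
696 hashes to 3; 3,4,5 taken → place at 6.
278 hashes to 3; 3,4,5,6 taken → place at 7.
842 hashes to 6; 6,7 taken → place at 8.
553 hashes to 3; 3,4,5,6,7,8 taken → place at 9.
Table: [—, —, 101, 487, 113, 676, 696, 278, 842, 553, —]

553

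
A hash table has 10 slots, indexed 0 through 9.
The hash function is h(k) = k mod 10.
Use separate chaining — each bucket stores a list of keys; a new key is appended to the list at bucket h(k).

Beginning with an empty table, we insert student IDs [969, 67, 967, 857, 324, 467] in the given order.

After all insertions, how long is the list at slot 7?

Insert 969: h=9, bucket 9 empty → new chain.
Insert 67: h=7, bucket 7 empty → new chain.
Insert 967: h=7, bucket 7 nonempty → append to chain.
Insert 857: h=7, bucket 7 nonempty → append to chain.
Insert 324: h=4, bucket 4 empty → new chain.
Insert 467: h=7, bucket 7 nonempty → append to chain.
Final buckets:
0: _
1: _
2: _
3: _
4: 324
5: _
6: _
7: 67 -> 967 -> 857 -> 467
8: _
9: 969

4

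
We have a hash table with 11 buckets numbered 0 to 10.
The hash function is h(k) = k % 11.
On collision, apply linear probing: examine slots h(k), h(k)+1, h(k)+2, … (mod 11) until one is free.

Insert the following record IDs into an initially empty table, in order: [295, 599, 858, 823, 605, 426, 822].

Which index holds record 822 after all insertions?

295: h=9 => slot 9
599: h=5 => slot 5
858: h=0 => slot 0
823: h=9, probe 9,10 => slot 10
605: h=0, probe 0,1 => slot 1
426: h=8 => slot 8
822: h=8, probe 8,9,10,0,1,2 => slot 2
Table: [858, 605, 822, ∅, ∅, 599, ∅, ∅, 426, 295, 823]

2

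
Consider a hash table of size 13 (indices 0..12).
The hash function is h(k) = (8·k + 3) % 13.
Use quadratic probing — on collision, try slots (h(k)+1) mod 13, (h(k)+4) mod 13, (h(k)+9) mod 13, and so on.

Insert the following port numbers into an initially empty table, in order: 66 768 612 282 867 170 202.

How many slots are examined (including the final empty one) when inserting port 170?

4

66: h=11 -> slot 11
768: h=11, probe 11,12 -> slot 12
612: h=11, probe 11,12,2 -> slot 2
282: h=10 -> slot 10
867: h=10, probe 10,11,1 -> slot 1
170: h=11, probe 11,12,2,7 -> slot 7
202: h=7, probe 7,8 -> slot 8
Table: [∅, 867, 612, ∅, ∅, ∅, ∅, 170, 202, ∅, 282, 66, 768]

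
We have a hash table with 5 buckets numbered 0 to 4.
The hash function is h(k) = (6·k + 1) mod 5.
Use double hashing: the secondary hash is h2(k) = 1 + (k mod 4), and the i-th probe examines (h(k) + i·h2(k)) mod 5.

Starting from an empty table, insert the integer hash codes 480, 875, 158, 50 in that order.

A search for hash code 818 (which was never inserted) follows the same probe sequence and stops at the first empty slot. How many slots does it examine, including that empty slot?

Insert 480: h=1, slot 1 empty => index 1.
Insert 875: h=1, h2=4, slot 1 occupied => index 0.
Insert 158: h=4, slot 4 empty => index 4.
Insert 50: h=1, h2=3, slots 1,4 occupied => index 2.
Table: [875, 480, 50, ., 158]
Lookup 818: h=4, h2=3, probe 4,2,0,3 → slot 3 empty, not found.

4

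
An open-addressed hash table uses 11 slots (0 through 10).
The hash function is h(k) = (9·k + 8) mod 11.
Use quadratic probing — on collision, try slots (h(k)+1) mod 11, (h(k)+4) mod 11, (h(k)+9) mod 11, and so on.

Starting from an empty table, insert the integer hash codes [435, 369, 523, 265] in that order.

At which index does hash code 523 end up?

435: h=7 => slot 7
369: h=7, probe 7,8 => slot 8
523: h=7, probe 7,8,0 => slot 0
265: h=6 => slot 6
Table: [523, -, -, -, -, -, 265, 435, 369, -, -]

0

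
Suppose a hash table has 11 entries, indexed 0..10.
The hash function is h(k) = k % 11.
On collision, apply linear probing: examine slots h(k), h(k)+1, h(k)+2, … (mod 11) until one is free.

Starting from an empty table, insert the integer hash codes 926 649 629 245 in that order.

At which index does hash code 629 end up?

3

926: h=2 -> slot 2
649: h=0 -> slot 0
629: h=2, probe 2,3 -> slot 3
245: h=3, probe 3,4 -> slot 4
Table: [649, —, 926, 629, 245, —, —, —, —, —, —]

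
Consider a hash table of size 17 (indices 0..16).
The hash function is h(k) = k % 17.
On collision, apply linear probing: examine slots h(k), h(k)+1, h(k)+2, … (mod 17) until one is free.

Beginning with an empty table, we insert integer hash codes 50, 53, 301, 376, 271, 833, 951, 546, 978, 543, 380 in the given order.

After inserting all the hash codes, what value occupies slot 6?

50: h=16 => slot 16
53: h=2 => slot 2
301: h=12 => slot 12
376: h=2, probe 2,3 => slot 3
271: h=16, probe 16,0 => slot 0
833: h=0, probe 0,1 => slot 1
951: h=16, probe 16,0,1,2,3,4 => slot 4
546: h=2, probe 2,3,4,5 => slot 5
978: h=9 => slot 9
543: h=16, probe 16,0,1,2,3,4,5,6 => slot 6
380: h=6, probe 6,7 => slot 7
Table: [271, 833, 53, 376, 951, 546, 543, 380, ∅, 978, ∅, ∅, 301, ∅, ∅, ∅, 50]

543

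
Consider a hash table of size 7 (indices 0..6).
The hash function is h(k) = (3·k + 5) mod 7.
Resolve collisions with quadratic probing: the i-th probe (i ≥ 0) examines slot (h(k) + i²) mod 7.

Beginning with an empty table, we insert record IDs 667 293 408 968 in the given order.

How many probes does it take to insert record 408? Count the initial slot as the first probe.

2

667 hashes to 4; slot 4 is free -> place at 4.
293 hashes to 2; slot 2 is free -> place at 2.
408 hashes to 4; 4 taken -> place at 5.
968 hashes to 4; 4,5 taken -> place at 1.
Table: [—, 968, 293, —, 667, 408, —]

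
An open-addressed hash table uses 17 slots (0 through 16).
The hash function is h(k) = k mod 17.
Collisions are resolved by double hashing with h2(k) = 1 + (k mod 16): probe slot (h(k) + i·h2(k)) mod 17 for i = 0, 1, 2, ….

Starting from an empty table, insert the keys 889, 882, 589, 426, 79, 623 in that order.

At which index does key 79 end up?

10

889 hashes to 5; slot 5 is free => place at 5.
882 hashes to 15; slot 15 is free => place at 15.
589 hashes to 11; slot 11 is free => place at 11.
426 hashes to 1; slot 1 is free => place at 1.
79 hashes to 11, h2=16; 11 taken => place at 10.
623 hashes to 11, h2=16; 11,10 taken => place at 9.
Table: [_, 426, _, _, _, 889, _, _, _, 623, 79, 589, _, _, _, 882, _]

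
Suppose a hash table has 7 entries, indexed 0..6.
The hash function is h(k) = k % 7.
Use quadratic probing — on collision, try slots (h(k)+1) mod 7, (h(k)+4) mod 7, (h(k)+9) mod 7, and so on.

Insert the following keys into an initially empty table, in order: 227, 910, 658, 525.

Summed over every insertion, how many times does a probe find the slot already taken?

3

Insert 227: h=3, slot 3 empty => index 3.
Insert 910: h=0, slot 0 empty => index 0.
Insert 658: h=0, slot 0 occupied => index 1.
Insert 525: h=0, slots 0,1 occupied => index 4.
Table: [910, 658, ., 227, 525, ., .]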